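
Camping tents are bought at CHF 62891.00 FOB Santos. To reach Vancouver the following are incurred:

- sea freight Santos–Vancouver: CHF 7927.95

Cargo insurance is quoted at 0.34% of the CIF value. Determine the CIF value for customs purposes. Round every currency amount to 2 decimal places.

Let C be the CIF value. C = FOB price + freight + 0.34% × C
C − 0.34% × C = 62891.00 + 7927.95
0.9966 × C = 70818.95
C = 70818.95 / 0.9966 = 71060.56
Insurance premium = 0.34% × 71060.56 = 241.61

CIF value: CHF 71060.56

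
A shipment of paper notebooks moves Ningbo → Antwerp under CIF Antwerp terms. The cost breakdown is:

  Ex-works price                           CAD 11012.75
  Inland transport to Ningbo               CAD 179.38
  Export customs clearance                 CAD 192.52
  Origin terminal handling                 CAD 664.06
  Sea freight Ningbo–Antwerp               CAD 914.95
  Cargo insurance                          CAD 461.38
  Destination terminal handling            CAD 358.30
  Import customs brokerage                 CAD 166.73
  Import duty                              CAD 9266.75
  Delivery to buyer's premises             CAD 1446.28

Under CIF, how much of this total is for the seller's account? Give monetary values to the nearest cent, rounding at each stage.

Seller's account: CAD 13425.04

CIF: the seller pays costs through ocean freight and marine insurance to the destination port.
Seller's account: goods 11012.75 + inland to port 179.38 + export clearance 192.52 + origin terminal 664.06 + freight 914.95 + insurance 461.38 = 13425.04
Buyer's account: destination terminal 358.30 + brokerage 166.73 + duty 9266.75 + delivery 1446.28 = 11238.06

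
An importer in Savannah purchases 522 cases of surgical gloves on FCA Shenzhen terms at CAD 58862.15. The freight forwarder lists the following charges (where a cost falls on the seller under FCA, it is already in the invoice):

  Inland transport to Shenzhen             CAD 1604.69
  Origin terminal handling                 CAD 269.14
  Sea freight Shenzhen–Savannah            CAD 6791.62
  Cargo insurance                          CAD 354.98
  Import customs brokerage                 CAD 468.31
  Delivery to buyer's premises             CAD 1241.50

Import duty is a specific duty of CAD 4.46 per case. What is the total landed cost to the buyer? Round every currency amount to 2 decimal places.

FCA: the seller delivers export-cleared goods to the carrier; the buyer bears costs from that point.
Already in the invoice (seller's account under FCA): inland to port — exclude.
CIF value = FCA price + origin terminal + freight + insurance = 58862.15 + 269.14 + 6791.62 + 354.98 = 66277.89
Import duty = 522 × 4.46 = 2328.12
Buyer bears: origin terminal 269.14 + freight 6791.62 + insurance 354.98 + brokerage 468.31 + delivery 1241.50 + duty 2328.12 = 11453.67
Landed cost = invoice 58862.15 + 11453.67 = 70315.82

Total landed cost: CAD 70315.82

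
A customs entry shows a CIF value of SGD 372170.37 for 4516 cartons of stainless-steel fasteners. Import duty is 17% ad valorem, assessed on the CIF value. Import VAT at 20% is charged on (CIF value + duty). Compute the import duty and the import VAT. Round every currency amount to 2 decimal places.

Import duty: SGD 63268.96; import VAT: SGD 87087.87

Import duty = 372170.37 × 17% = 63268.96
VAT base = CIF + duty = 372170.37 + 63268.96 = 435439.33
Import VAT = 435439.33 × 20% = 87087.87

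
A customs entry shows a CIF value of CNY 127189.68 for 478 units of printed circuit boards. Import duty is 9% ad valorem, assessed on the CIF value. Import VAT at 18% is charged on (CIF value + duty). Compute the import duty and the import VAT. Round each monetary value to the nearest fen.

Import duty: CNY 11447.07; import VAT: CNY 24954.62

Import duty = 127189.68 × 9% = 11447.07
VAT base = CIF + duty = 127189.68 + 11447.07 = 138636.75
Import VAT = 138636.75 × 18% = 24954.62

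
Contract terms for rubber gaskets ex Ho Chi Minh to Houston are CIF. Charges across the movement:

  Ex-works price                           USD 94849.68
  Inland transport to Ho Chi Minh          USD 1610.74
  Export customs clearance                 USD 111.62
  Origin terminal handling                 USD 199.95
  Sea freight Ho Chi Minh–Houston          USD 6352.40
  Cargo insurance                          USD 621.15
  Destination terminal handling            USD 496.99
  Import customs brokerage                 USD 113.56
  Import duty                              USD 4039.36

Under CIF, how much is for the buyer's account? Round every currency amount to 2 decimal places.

CIF: the seller pays costs through ocean freight and marine insurance to the destination port.
Seller's account: goods 94849.68 + inland to port 1610.74 + export clearance 111.62 + origin terminal 199.95 + freight 6352.40 + insurance 621.15 = 103745.54
Buyer's account: destination terminal 496.99 + brokerage 113.56 + duty 4039.36 = 4649.91

Buyer's account: USD 4649.91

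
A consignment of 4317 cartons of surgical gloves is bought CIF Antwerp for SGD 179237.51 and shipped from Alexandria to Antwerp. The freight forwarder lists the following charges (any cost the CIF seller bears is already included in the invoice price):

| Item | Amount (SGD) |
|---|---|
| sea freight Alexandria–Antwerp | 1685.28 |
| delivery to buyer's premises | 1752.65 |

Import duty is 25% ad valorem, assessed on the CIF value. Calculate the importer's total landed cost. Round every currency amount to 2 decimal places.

CIF: the seller pays costs through ocean freight and marine insurance to the destination port.
Already in the invoice (seller's account under CIF): freight — exclude.
The CIF price already equals the CIF value: 179237.51
Import duty = 179237.51 × 25% = 44809.38
Buyer bears: delivery 1752.65 + duty 44809.38 = 46562.03
Landed cost = invoice 179237.51 + 46562.03 = 225799.54

Total landed cost: SGD 225799.54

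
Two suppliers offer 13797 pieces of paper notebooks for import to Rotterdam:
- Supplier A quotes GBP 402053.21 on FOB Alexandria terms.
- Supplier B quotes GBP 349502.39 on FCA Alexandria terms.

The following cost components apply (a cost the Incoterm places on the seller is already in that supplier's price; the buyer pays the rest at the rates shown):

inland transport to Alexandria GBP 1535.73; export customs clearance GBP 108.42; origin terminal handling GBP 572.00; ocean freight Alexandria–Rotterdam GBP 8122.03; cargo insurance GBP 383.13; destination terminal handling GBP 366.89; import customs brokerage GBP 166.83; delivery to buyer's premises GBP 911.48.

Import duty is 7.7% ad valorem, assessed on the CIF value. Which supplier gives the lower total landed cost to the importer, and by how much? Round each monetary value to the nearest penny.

Supplier B is cheaper by GBP 55981.18

Supplier A (FOB):
CIF value = FOB price + freight + insurance = 402053.21 + 8122.03 + 383.13 = 410558.37
Import duty = 410558.37 × 7.7% = 31612.99
Buyer bears (A): 8122.03 + 383.13 + 366.89 + 166.83 + 911.48 = 9950.36
Landed cost (A) = invoice 402053.21 + 9950.36 + duty 31612.99 = 443616.56
Supplier B (FCA):
CIF value = FCA price + origin terminal + freight + insurance = 349502.39 + 572.00 + 8122.03 + 383.13 = 358579.55
Import duty = 358579.55 × 7.7% = 27610.63
Buyer bears (B): 572.00 + 8122.03 + 383.13 + 366.89 + 166.83 + 911.48 = 10522.36
Landed cost (B) = invoice 349502.39 + 10522.36 + duty 27610.63 = 387635.38
Difference = |443616.56 − 387635.38| = 55981.18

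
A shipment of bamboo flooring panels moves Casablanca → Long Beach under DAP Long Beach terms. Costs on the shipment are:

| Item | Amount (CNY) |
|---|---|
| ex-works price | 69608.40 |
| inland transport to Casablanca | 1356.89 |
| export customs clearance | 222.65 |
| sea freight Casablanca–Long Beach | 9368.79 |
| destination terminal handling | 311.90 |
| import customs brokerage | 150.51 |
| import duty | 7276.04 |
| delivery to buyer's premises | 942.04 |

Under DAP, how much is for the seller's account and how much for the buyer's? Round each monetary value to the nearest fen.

Seller: CNY 81810.67; buyer: CNY 7426.55

DAP: the seller bears all costs to the named destination except import duty and clearance.
Seller's account: goods 69608.40 + inland to port 1356.89 + export clearance 222.65 + freight 9368.79 + destination terminal 311.90 + delivery 942.04 = 81810.67
Buyer's account: brokerage 150.51 + duty 7276.04 = 7426.55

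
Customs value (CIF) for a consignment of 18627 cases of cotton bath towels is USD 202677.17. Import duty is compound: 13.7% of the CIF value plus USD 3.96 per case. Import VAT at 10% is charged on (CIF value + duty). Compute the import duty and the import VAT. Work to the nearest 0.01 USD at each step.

Import duty: USD 101529.69; import VAT: USD 30420.69

Ad valorem component: 202677.17 × 13.7% = 27766.77
Specific component: 18627 × 3.96 = 73762.92
Import duty = 27766.77 + 73762.92 = 101529.69
VAT base = CIF + duty = 202677.17 + 101529.69 = 304206.86
Import VAT = 304206.86 × 10% = 30420.69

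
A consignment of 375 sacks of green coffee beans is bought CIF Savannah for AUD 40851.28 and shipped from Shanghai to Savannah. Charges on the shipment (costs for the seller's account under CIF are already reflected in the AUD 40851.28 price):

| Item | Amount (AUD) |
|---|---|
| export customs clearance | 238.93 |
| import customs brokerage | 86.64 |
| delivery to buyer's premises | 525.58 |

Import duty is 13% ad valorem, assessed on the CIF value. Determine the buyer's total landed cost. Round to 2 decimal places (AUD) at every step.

Total landed cost: AUD 46774.17

CIF: the seller pays costs through ocean freight and marine insurance to the destination port.
Already in the invoice (seller's account under CIF): export clearance — exclude.
The CIF price already equals the CIF value: 40851.28
Import duty = 40851.28 × 13% = 5310.67
Buyer bears: brokerage 86.64 + delivery 525.58 + duty 5310.67 = 5922.89
Landed cost = invoice 40851.28 + 5922.89 = 46774.17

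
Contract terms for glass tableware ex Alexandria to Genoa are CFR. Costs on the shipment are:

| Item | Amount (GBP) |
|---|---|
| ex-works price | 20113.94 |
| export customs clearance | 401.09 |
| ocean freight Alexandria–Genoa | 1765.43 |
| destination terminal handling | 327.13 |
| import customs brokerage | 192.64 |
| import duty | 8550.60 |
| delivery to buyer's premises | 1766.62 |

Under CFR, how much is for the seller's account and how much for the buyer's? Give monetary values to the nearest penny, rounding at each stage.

Seller: GBP 22280.46; buyer: GBP 10836.99

CFR: the seller pays costs through ocean freight to the destination port, but not insurance.
Seller's account: goods 20113.94 + export clearance 401.09 + freight 1765.43 = 22280.46
Buyer's account: destination terminal 327.13 + brokerage 192.64 + duty 8550.60 + delivery 1766.62 = 10836.99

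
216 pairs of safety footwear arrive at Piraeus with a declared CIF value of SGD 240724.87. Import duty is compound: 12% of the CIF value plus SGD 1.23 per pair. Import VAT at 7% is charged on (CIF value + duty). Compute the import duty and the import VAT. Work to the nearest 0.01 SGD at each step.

Ad valorem component: 240724.87 × 12% = 28886.98
Specific component: 216 × 1.23 = 265.68
Import duty = 28886.98 + 265.68 = 29152.66
VAT base = CIF + duty = 240724.87 + 29152.66 = 269877.53
Import VAT = 269877.53 × 7% = 18891.43

Import duty: SGD 29152.66; import VAT: SGD 18891.43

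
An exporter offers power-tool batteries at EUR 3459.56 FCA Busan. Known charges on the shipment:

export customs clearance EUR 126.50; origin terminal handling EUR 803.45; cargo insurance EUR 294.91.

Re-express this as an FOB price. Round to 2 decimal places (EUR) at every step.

Not relevant to the conversion: export clearance — on the seller under both FCA and FOB; already in the FCA price and stays in the FOB price. insurance — on the buyer under both terms; not part of either seller's price.
From FCA to FOB, the seller additionally bears: origin terminal.
FOB price = 3459.56 + 803.45 = 4263.01

FOB price: EUR 4263.01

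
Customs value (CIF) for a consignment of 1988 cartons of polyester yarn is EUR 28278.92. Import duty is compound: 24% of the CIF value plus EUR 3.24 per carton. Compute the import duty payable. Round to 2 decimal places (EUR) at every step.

Ad valorem component: 28278.92 × 24% = 6786.94
Specific component: 1988 × 3.24 = 6441.12
Import duty = 6786.94 + 6441.12 = 13228.06

Import duty: EUR 13228.06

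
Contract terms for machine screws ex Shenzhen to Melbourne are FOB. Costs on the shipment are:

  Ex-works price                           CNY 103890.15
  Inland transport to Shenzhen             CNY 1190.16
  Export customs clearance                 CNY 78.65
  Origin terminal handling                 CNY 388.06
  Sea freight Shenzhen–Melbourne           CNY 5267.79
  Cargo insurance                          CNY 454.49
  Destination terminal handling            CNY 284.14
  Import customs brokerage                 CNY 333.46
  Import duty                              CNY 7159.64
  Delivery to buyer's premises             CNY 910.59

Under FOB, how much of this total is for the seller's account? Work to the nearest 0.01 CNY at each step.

FOB: the seller bears costs until goods are on board at the origin port; the buyer bears freight, insurance and all costs thereafter.
Seller's account: goods 103890.15 + inland to port 1190.16 + export clearance 78.65 + origin terminal 388.06 = 105547.02
Buyer's account: freight 5267.79 + insurance 454.49 + destination terminal 284.14 + brokerage 333.46 + duty 7159.64 + delivery 910.59 = 14410.11

Seller's account: CNY 105547.02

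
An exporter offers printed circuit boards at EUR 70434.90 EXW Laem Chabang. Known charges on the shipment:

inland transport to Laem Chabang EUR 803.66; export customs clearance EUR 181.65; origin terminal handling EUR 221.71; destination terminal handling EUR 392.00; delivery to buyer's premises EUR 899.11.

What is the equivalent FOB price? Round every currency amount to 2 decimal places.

Not relevant to the conversion: destination terminal, delivery — on the buyer under both terms; not part of either seller's price.
From EXW to FOB, the seller additionally bears: inland to port, export clearance, origin terminal.
FOB price = 70434.90 + 803.66 + 181.65 + 221.71 = 71641.92

FOB price: EUR 71641.92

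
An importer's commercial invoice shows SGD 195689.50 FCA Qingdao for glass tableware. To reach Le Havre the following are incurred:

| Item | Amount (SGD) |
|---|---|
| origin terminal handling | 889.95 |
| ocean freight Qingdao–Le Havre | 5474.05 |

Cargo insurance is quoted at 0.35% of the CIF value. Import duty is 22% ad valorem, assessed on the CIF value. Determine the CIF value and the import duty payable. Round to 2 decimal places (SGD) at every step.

CIF value: SGD 202763.17; import duty: SGD 44607.90

Let C be the CIF value. C = FCA price + pre-shipment costs + freight + 0.35% × C
C − 0.35% × C = 195689.50 + 889.95 + 5474.05
0.9965 × C = 202053.50
C = 202053.50 / 0.9965 = 202763.17
Insurance premium = 0.35% × 202763.17 = 709.67
Import duty = 202763.17 × 22% = 44607.90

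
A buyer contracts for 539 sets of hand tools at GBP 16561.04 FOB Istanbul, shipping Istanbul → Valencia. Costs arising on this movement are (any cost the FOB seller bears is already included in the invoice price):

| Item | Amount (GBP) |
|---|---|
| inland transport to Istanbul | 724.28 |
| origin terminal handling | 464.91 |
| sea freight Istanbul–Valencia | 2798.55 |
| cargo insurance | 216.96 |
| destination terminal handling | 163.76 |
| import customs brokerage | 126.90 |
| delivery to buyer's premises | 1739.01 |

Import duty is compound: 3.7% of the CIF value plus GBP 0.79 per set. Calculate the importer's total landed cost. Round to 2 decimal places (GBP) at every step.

FOB: the seller bears costs until goods are on board at the origin port; the buyer bears freight, insurance and all costs thereafter.
Already in the invoice (seller's account under FOB): inland to port, origin terminal — exclude.
CIF value = FOB price + freight + insurance = 16561.04 + 2798.55 + 216.96 = 19576.55
Ad valorem component: 19576.55 × 3.7% = 724.33
Specific component: 539 × 0.79 = 425.81
Import duty = 724.33 + 425.81 = 1150.14
Buyer bears: freight 2798.55 + insurance 216.96 + destination terminal 163.76 + brokerage 126.90 + delivery 1739.01 + duty 1150.14 = 6195.32
Landed cost = invoice 16561.04 + 6195.32 = 22756.36

Total landed cost: GBP 22756.36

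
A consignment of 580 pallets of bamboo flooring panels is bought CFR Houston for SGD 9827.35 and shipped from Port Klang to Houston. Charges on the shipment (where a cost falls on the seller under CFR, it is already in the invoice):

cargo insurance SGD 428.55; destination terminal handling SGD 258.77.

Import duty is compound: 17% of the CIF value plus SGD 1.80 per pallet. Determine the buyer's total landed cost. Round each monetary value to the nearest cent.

CFR: the seller pays costs through ocean freight to the destination port, but not insurance.
CIF value = CFR price + insurance = 9827.35 + 428.55 = 10255.90
Ad valorem component: 10255.90 × 17% = 1743.50
Specific component: 580 × 1.80 = 1044.00
Import duty = 1743.50 + 1044.00 = 2787.50
Buyer bears: insurance 428.55 + destination terminal 258.77 + duty 2787.50 = 3474.82
Landed cost = invoice 9827.35 + 3474.82 = 13302.17

Total landed cost: SGD 13302.17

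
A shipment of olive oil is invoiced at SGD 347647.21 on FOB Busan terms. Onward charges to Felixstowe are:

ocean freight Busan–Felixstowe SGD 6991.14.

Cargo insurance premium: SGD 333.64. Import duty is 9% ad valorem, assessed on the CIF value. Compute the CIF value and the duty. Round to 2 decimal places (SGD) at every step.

CIF value: SGD 354971.99; import duty: SGD 31947.48

CIF = FOB price + freight + insurance
CIF = 347647.21 + 6991.14 + 333.64 = 354971.99
Import duty = 354971.99 × 9% = 31947.48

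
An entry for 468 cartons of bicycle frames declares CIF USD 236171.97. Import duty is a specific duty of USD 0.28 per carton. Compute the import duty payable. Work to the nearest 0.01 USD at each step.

Import duty = 468 × 0.28 = 131.04

Import duty: USD 131.04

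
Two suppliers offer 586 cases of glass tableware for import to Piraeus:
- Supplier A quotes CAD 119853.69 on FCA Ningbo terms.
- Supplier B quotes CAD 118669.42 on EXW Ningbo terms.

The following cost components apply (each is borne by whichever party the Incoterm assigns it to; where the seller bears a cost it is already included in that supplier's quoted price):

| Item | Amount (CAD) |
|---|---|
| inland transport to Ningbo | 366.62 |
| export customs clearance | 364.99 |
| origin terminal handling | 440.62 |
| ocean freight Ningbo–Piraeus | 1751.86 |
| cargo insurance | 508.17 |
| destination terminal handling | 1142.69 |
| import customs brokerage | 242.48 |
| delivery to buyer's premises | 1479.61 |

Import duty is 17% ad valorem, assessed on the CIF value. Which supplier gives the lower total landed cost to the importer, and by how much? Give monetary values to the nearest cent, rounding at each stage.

Supplier B is cheaper by CAD 529.61

Supplier A (FCA):
CIF value = FCA price + origin terminal + freight + insurance = 119853.69 + 440.62 + 1751.86 + 508.17 = 122554.34
Import duty = 122554.34 × 17% = 20834.24
Buyer bears (A): 440.62 + 1751.86 + 508.17 + 1142.69 + 242.48 + 1479.61 = 5565.43
Landed cost (A) = invoice 119853.69 + 5565.43 + duty 20834.24 = 146253.36
Supplier B (EXW):
CIF value = EXW price + inland to port + export clearance + origin terminal + freight + insurance = 118669.42 + 366.62 + 364.99 + 440.62 + 1751.86 + 508.17 = 122101.68
Import duty = 122101.68 × 17% = 20757.29
Buyer bears (B): 366.62 + 364.99 + 440.62 + 1751.86 + 508.17 + 1142.69 + 242.48 + 1479.61 = 6297.04
Landed cost (B) = invoice 118669.42 + 6297.04 + duty 20757.29 = 145723.75
Difference = |146253.36 − 145723.75| = 529.61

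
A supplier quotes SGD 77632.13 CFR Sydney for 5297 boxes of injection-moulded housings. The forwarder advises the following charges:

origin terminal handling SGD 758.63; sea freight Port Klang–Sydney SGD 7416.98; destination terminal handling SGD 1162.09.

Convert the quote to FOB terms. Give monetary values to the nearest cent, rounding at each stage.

FOB price: SGD 70215.15

Not relevant to the conversion: origin terminal — on the seller under both CFR and FOB; already in the CFR price and stays in the FOB price. destination terminal — on the buyer under both terms; not part of either seller's price.
From CFR to FOB, the seller no longer bears: freight.
FOB price = 77632.13 − 7416.98 = 70215.15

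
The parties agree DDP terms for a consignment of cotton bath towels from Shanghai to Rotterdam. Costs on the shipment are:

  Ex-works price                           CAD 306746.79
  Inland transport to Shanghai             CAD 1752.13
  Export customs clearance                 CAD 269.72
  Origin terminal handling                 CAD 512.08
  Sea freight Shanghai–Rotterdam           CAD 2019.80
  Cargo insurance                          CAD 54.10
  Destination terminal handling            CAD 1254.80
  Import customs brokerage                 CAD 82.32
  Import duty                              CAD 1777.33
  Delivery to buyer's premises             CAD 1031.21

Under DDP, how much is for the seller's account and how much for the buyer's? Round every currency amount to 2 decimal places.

DDP: the seller bears all costs including import duty.
Seller's account: goods 306746.79 + inland to port 1752.13 + export clearance 269.72 + origin terminal 512.08 + freight 2019.80 + insurance 54.10 + destination terminal 1254.80 + brokerage 82.32 + duty 1777.33 + delivery 1031.21 = 315500.28
Buyer's account: 0.00

Seller: CAD 315500.28; buyer: CAD 0.00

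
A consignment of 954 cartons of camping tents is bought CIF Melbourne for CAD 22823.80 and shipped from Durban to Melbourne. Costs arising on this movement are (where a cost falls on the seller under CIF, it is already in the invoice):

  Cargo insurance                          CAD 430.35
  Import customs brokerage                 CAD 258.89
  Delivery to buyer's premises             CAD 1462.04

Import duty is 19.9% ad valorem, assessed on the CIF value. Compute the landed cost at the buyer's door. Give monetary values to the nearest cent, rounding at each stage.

Total landed cost: CAD 29086.67

CIF: the seller pays costs through ocean freight and marine insurance to the destination port.
Already in the invoice (seller's account under CIF): insurance — exclude.
The CIF price already equals the CIF value: 22823.80
Import duty = 22823.80 × 19.9% = 4541.94
Buyer bears: brokerage 258.89 + delivery 1462.04 + duty 4541.94 = 6262.87
Landed cost = invoice 22823.80 + 6262.87 = 29086.67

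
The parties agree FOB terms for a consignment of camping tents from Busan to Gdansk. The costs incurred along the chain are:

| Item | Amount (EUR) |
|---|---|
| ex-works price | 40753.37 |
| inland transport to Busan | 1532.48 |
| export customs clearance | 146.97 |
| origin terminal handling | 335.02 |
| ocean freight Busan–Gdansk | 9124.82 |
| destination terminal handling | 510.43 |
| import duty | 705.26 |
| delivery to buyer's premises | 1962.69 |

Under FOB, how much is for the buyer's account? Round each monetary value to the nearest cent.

FOB: the seller bears costs until goods are on board at the origin port; the buyer bears freight, insurance and all costs thereafter.
Seller's account: goods 40753.37 + inland to port 1532.48 + export clearance 146.97 + origin terminal 335.02 = 42767.84
Buyer's account: freight 9124.82 + destination terminal 510.43 + duty 705.26 + delivery 1962.69 = 12303.20

Buyer's account: EUR 12303.20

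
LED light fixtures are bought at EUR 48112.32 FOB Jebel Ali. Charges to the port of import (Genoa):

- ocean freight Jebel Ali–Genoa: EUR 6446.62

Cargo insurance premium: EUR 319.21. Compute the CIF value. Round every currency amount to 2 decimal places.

CIF = FOB price + freight + insurance
CIF = 48112.32 + 6446.62 + 319.21 = 54878.15

CIF value: EUR 54878.15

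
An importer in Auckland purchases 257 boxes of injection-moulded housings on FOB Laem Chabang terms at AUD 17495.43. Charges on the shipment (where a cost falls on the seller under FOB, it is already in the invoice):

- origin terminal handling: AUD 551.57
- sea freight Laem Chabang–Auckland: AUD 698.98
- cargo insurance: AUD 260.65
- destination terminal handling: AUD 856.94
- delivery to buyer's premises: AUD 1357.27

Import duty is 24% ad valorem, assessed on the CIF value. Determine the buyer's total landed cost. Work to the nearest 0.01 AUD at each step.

FOB: the seller bears costs until goods are on board at the origin port; the buyer bears freight, insurance and all costs thereafter.
Already in the invoice (seller's account under FOB): origin terminal — exclude.
CIF value = FOB price + freight + insurance = 17495.43 + 698.98 + 260.65 = 18455.06
Import duty = 18455.06 × 24% = 4429.21
Buyer bears: freight 698.98 + insurance 260.65 + destination terminal 856.94 + delivery 1357.27 + duty 4429.21 = 7603.05
Landed cost = invoice 17495.43 + 7603.05 = 25098.48

Total landed cost: AUD 25098.48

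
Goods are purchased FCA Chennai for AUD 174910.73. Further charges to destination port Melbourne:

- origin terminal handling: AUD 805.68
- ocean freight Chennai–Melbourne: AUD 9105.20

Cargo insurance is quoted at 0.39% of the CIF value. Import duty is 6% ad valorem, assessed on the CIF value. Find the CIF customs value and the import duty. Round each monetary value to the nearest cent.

CIF value: AUD 185545.24; import duty: AUD 11132.71

Let C be the CIF value. C = FCA price + pre-shipment costs + freight + 0.39% × C
C − 0.39% × C = 174910.73 + 805.68 + 9105.20
0.9961 × C = 184821.61
C = 184821.61 / 0.9961 = 185545.24
Insurance premium = 0.39% × 185545.24 = 723.63
Import duty = 185545.24 × 6% = 11132.71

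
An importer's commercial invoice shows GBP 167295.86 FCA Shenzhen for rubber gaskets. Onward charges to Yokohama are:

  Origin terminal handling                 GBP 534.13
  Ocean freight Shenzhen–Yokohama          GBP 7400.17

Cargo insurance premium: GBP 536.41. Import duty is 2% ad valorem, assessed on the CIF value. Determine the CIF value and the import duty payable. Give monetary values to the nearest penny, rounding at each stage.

CIF value: GBP 175766.57; import duty: GBP 3515.33

CIF = FCA price + pre-shipment costs + freight + insurance
CIF = 167295.86 + 534.13 + 7400.17 + 536.41 = 175766.57
Import duty = 175766.57 × 2% = 3515.33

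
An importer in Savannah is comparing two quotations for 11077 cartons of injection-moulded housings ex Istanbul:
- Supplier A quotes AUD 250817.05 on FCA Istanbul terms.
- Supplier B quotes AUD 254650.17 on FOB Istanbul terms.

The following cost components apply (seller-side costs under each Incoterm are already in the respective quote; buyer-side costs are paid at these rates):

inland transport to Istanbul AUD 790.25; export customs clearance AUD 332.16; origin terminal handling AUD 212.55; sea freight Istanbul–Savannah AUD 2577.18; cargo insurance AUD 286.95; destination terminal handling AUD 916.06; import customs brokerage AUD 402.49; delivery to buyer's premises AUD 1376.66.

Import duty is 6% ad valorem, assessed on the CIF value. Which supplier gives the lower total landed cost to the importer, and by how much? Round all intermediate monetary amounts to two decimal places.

Supplier A (FCA):
CIF value = FCA price + origin terminal + freight + insurance = 250817.05 + 212.55 + 2577.18 + 286.95 = 253893.73
Import duty = 253893.73 × 6% = 15233.62
Buyer bears (A): 212.55 + 2577.18 + 286.95 + 916.06 + 402.49 + 1376.66 = 5771.89
Landed cost (A) = invoice 250817.05 + 5771.89 + duty 15233.62 = 271822.56
Supplier B (FOB):
CIF value = FOB price + freight + insurance = 254650.17 + 2577.18 + 286.95 = 257514.30
Import duty = 257514.30 × 6% = 15450.86
Buyer bears (B): 2577.18 + 286.95 + 916.06 + 402.49 + 1376.66 = 5559.34
Landed cost (B) = invoice 254650.17 + 5559.34 + duty 15450.86 = 275660.37
Difference = |271822.56 − 275660.37| = 3837.81

Supplier A is cheaper by AUD 3837.81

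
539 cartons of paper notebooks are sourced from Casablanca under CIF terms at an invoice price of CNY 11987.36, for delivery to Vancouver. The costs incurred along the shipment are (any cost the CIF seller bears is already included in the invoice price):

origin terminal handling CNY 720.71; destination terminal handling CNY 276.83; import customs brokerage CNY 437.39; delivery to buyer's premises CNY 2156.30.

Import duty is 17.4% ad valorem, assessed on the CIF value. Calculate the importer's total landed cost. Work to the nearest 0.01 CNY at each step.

Total landed cost: CNY 16943.68

CIF: the seller pays costs through ocean freight and marine insurance to the destination port.
Already in the invoice (seller's account under CIF): origin terminal — exclude.
The CIF price already equals the CIF value: 11987.36
Import duty = 11987.36 × 17.4% = 2085.80
Buyer bears: destination terminal 276.83 + brokerage 437.39 + delivery 2156.30 + duty 2085.80 = 4956.32
Landed cost = invoice 11987.36 + 4956.32 = 16943.68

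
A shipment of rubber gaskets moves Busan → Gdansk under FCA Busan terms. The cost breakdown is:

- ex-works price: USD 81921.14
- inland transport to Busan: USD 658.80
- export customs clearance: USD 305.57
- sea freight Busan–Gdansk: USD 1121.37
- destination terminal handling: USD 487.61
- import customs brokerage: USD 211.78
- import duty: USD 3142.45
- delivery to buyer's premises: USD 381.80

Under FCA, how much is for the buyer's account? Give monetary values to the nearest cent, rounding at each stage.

Buyer's account: USD 5345.01

FCA: the seller delivers export-cleared goods to the carrier; the buyer bears costs from that point.
Seller's account: goods 81921.14 + inland to port 658.80 + export clearance 305.57 = 82885.51
Buyer's account: freight 1121.37 + destination terminal 487.61 + brokerage 211.78 + duty 3142.45 + delivery 381.80 = 5345.01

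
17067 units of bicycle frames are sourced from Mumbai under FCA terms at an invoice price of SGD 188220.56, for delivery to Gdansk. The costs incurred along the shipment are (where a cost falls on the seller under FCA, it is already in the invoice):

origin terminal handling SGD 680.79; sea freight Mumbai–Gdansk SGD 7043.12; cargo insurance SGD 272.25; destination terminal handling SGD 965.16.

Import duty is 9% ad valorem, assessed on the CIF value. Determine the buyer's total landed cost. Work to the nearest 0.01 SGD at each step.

Total landed cost: SGD 214841.38

FCA: the seller delivers export-cleared goods to the carrier; the buyer bears costs from that point.
CIF value = FCA price + origin terminal + freight + insurance = 188220.56 + 680.79 + 7043.12 + 272.25 = 196216.72
Import duty = 196216.72 × 9% = 17659.50
Buyer bears: origin terminal 680.79 + freight 7043.12 + insurance 272.25 + destination terminal 965.16 + duty 17659.50 = 26620.82
Landed cost = invoice 188220.56 + 26620.82 = 214841.38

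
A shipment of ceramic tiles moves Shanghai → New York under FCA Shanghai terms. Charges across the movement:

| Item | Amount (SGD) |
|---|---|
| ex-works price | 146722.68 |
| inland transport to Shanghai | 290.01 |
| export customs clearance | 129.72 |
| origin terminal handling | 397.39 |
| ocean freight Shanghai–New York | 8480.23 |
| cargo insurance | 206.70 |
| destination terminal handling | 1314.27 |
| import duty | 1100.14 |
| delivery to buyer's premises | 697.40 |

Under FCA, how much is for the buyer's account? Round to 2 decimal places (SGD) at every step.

FCA: the seller delivers export-cleared goods to the carrier; the buyer bears costs from that point.
Seller's account: goods 146722.68 + inland to port 290.01 + export clearance 129.72 = 147142.41
Buyer's account: origin terminal 397.39 + freight 8480.23 + insurance 206.70 + destination terminal 1314.27 + duty 1100.14 + delivery 697.40 = 12196.13

Buyer's account: SGD 12196.13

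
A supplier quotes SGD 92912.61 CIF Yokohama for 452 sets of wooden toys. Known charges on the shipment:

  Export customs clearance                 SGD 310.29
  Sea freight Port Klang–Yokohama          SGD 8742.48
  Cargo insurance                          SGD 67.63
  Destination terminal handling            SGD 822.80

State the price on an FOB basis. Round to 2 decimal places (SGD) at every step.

Not relevant to the conversion: export clearance — on the seller under both CIF and FOB; already in the CIF price and stays in the FOB price. destination terminal — on the buyer under both terms; not part of either seller's price.
From CIF to FOB, the seller no longer bears: freight, insurance.
FOB price = 92912.61 − 8742.48 − 67.63 = 84102.50

FOB price: SGD 84102.50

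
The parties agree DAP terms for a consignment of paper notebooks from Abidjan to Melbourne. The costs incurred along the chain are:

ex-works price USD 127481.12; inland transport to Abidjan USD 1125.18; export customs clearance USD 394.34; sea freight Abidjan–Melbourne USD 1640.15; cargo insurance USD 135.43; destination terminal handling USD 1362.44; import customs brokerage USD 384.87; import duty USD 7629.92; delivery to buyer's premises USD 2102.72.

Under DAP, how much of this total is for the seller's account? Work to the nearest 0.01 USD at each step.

Seller's account: USD 134241.38

DAP: the seller bears all costs to the named destination except import duty and clearance.
Seller's account: goods 127481.12 + inland to port 1125.18 + export clearance 394.34 + freight 1640.15 + insurance 135.43 + destination terminal 1362.44 + delivery 2102.72 = 134241.38
Buyer's account: brokerage 384.87 + duty 7629.92 = 8014.79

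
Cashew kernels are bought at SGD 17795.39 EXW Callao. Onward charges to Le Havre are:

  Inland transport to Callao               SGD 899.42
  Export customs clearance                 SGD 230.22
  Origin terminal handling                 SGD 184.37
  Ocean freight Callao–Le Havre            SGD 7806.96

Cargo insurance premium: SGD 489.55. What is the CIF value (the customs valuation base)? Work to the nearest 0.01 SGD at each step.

CIF = EXW price + pre-shipment costs + freight + insurance
CIF = 17795.39 + 899.42 + 230.22 + 184.37 + 7806.96 + 489.55 = 27405.91

CIF value: SGD 27405.91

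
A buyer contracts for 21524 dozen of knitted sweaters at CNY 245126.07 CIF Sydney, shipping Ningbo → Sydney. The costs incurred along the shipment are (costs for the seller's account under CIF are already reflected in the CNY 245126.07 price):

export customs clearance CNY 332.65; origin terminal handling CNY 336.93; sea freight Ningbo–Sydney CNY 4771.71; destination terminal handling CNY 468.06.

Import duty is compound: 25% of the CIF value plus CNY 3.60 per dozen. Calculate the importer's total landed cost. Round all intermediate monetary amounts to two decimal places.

Total landed cost: CNY 384362.05

CIF: the seller pays costs through ocean freight and marine insurance to the destination port.
Already in the invoice (seller's account under CIF): export clearance, origin terminal, freight — exclude.
The CIF price already equals the CIF value: 245126.07
Ad valorem component: 245126.07 × 25% = 61281.52
Specific component: 21524 × 3.60 = 77486.40
Import duty = 61281.52 + 77486.40 = 138767.92
Buyer bears: destination terminal 468.06 + duty 138767.92 = 139235.98
Landed cost = invoice 245126.07 + 139235.98 = 384362.05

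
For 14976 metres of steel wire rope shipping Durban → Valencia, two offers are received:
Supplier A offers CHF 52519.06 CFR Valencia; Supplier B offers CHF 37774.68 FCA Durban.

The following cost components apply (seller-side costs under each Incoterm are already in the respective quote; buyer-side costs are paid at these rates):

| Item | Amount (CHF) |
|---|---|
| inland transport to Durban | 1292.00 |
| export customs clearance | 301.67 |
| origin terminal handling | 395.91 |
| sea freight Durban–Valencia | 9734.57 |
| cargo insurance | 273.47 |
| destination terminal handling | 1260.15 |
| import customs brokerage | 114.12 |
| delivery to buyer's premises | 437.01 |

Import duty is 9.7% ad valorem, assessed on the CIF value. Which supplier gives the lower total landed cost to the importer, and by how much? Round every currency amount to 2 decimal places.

Supplier B is cheaper by CHF 5061.45

Supplier A (CFR):
CIF value = CFR price + insurance = 52519.06 + 273.47 = 52792.53
Import duty = 52792.53 × 9.7% = 5120.88
Buyer bears (A): 273.47 + 1260.15 + 114.12 + 437.01 = 2084.75
Landed cost (A) = invoice 52519.06 + 2084.75 + duty 5120.88 = 59724.69
Supplier B (FCA):
CIF value = FCA price + origin terminal + freight + insurance = 37774.68 + 395.91 + 9734.57 + 273.47 = 48178.63
Import duty = 48178.63 × 9.7% = 4673.33
Buyer bears (B): 395.91 + 9734.57 + 273.47 + 1260.15 + 114.12 + 437.01 = 12215.23
Landed cost (B) = invoice 37774.68 + 12215.23 + duty 4673.33 = 54663.24
Difference = |59724.69 − 54663.24| = 5061.45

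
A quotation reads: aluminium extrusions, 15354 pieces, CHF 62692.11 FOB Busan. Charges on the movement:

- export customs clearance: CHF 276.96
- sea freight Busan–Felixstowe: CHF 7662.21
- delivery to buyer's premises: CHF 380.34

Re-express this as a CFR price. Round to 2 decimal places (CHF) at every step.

Not relevant to the conversion: export clearance — on the seller under both FOB and CFR; already in the FOB price and stays in the CFR price. delivery — on the buyer under both terms; not part of either seller's price.
From FOB to CFR, the seller additionally bears: freight.
CFR price = 62692.11 + 7662.21 = 70354.32

CFR price: CHF 70354.32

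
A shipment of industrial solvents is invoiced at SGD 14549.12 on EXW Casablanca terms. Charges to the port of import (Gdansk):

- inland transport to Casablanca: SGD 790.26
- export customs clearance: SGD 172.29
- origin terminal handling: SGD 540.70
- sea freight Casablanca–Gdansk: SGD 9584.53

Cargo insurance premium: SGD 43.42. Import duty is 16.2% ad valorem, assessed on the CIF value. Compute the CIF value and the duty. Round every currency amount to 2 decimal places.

CIF = EXW price + pre-shipment costs + freight + insurance
CIF = 14549.12 + 790.26 + 172.29 + 540.70 + 9584.53 + 43.42 = 25680.32
Import duty = 25680.32 × 16.2% = 4160.21

CIF value: SGD 25680.32; import duty: SGD 4160.21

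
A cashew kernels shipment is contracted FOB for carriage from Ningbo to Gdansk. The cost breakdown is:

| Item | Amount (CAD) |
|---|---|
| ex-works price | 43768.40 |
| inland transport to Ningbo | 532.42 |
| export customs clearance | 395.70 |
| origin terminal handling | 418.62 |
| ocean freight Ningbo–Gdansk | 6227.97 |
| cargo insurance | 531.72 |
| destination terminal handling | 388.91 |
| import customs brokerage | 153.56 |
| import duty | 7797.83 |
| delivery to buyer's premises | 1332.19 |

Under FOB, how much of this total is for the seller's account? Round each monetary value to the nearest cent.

Seller's account: CAD 45115.14

FOB: the seller bears costs until goods are on board at the origin port; the buyer bears freight, insurance and all costs thereafter.
Seller's account: goods 43768.40 + inland to port 532.42 + export clearance 395.70 + origin terminal 418.62 = 45115.14
Buyer's account: freight 6227.97 + insurance 531.72 + destination terminal 388.91 + brokerage 153.56 + duty 7797.83 + delivery 1332.19 = 16432.18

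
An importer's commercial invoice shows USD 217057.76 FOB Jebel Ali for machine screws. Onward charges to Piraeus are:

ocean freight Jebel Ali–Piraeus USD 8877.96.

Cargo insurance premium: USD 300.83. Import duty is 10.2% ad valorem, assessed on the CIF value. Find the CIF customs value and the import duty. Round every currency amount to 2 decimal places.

CIF value: USD 226236.55; import duty: USD 23076.13

CIF = FOB price + freight + insurance
CIF = 217057.76 + 8877.96 + 300.83 = 226236.55
Import duty = 226236.55 × 10.2% = 23076.13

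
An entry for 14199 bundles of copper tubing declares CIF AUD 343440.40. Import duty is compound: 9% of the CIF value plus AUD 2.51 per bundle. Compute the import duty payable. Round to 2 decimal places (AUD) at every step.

Import duty: AUD 66549.13

Ad valorem component: 343440.40 × 9% = 30909.64
Specific component: 14199 × 2.51 = 35639.49
Import duty = 30909.64 + 35639.49 = 66549.13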